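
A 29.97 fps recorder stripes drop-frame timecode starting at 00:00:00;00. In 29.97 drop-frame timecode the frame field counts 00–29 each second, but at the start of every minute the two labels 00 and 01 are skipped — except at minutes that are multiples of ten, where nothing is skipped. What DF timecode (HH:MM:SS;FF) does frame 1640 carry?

Each 10-minute DF block holds 10 × 60 × 30 − 9 × 2 = 17982 frames. 1640 ÷ 17982 → 0 full blocks, remainder 1640.
Within the partial block the first minute is 1800 frames and each further minute 1798, so 0 further minute boundaries passed. Total skipped labels = 18 × 0 + 2 × 0 = 0.
Non-drop label index = 1640 + 0 = 1640; at 30 labels/s that is 00:00:54:20, i.e. DF 00:00:54;20.

00:00:54;20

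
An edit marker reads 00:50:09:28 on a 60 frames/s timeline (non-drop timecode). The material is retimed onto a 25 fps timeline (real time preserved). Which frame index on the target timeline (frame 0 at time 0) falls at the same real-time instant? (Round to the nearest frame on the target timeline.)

frame 75237

Source frame index: (0×3600 + 50×60 + 9) × 60 + 28 = 180568.
Real time: 180568 / (60) = 45142/15 s.
Target frame: (45142/15) × (25) = 225710/3 ≈ 75236.667 → 75237.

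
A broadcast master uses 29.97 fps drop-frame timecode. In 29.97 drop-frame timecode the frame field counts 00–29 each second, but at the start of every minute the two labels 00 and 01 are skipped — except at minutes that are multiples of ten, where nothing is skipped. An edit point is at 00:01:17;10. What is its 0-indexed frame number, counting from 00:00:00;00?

As if non-drop at 30 labels/s: (0 × 3600 + 1 × 60 + 17) × 30 + 10 = 2320.
Minute boundaries passed: 1; those not divisible by 10: 1 − 0 = 1; dropped labels = 2 × 1 = 2.
Actual frame index = 2320 − 2 = 2318.

2318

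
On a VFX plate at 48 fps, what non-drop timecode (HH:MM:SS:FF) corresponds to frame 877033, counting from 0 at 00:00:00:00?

05:04:31:25

877033 ÷ 48 = 18271 full seconds, remainder 25 frames.
18271 s = 5 h 4 min 31 s.
Timecode: 05:04:31:25.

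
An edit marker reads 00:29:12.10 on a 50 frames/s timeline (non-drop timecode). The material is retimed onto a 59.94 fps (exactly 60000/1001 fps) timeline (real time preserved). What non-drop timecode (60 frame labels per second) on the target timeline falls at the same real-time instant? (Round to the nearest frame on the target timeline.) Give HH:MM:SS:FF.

Source frame index: (0×3600 + 29×60 + 12) × 50 + 10 = 87610.
Real time: 87610 / (50) = 8761/5 s.
Target frame: (8761/5) × (60000/1001) = 105132000/1001 ≈ 105026.973 → 105027.
At 60 labels/s: frame 105027 → 00:29:10:27.

00:29:10:27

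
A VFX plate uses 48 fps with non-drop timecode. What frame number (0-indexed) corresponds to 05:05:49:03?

frame 880755

Total seconds to the label: (5 × 3600 + 5 × 60 + 49) = 18349.
Frame index = 18349 × 48 + 3 = 880755.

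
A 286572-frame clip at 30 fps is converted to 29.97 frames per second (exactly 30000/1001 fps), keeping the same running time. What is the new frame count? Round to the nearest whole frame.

Frames at target rate = 286572 × (30000/1001) / (30) = 2004000/7 ≈ 286285.714.
Nearest whole frame: 286286.

286286 frames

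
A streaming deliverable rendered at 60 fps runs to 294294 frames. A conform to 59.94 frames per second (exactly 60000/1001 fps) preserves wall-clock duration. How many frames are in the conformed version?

294000 frames

Target frames = source frames × (target rate / source rate) = 294294 × (60000/1001)/(60) = 294294 × 1000/1001 = 294000.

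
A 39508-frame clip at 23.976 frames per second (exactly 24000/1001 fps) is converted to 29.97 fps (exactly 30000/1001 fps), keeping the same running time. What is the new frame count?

49385 frames

Target frames = source frames × (target rate / source rate) = 39508 × (30000/1001)/(24000/1001) = 39508 × 5/4 = 49385.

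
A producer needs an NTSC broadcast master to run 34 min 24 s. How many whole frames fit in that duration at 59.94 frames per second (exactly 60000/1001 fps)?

123716 frames

34 min 24 s = 2064 s.
Frames = 2064 × 60000/1001 = 123840000/1001 ≈ 123716.2837.
Complete frames: 123716.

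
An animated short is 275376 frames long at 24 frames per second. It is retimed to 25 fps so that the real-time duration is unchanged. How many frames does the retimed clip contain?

286850 frames

Target frames = source frames × (target rate / source rate) = 275376 × (25)/(24) = 275376 × 25/24 = 286850.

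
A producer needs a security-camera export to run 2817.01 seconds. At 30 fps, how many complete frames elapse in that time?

84510 frames

Frames = 2817.01 × 30 = 845103/10 ≈ 84510.3000.
Complete frames: 84510.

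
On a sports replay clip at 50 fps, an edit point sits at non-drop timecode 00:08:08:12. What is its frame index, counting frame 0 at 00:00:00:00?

24412

Total seconds to the label: (0 × 3600 + 8 × 60 + 8) = 488.
Frame index = 488 × 50 + 12 = 24412.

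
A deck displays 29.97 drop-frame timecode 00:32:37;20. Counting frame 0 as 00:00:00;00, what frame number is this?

58672

As if non-drop at 30 labels/s: (0 × 3600 + 32 × 60 + 37) × 30 + 20 = 58730.
Minute boundaries passed: 32; those not divisible by 10: 32 − 3 = 29; dropped labels = 2 × 29 = 58.
Actual frame index = 58730 − 58 = 58672.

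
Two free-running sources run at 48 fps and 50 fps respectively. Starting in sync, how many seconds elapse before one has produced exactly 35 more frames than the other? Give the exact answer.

17.5 seconds

The gap grows by |50 − 48| = 2 frames per second.
Time for a 35-frame gap: 35 ÷ (2) = 17.5 s.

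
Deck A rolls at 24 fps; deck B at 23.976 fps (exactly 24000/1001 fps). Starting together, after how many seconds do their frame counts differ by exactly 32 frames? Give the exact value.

4004/3 seconds

The gap grows by |24000/1001 − 24| = 24/1001 frames per second.
Time for a 32-frame gap: 32 ÷ (24/1001) = 4004/3 s.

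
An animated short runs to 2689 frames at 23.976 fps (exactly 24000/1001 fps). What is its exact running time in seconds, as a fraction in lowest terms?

Running time = 2689 ÷ (24000/1001) = 2689 × 1001/24000 = 2691689/24000 s.

2691689/24000 seconds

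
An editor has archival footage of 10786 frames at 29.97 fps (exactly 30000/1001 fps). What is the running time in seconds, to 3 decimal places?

Running time = 10786 × 1001/30000 = 5398393/15000 s ≈ 359.893 s.

359.893 seconds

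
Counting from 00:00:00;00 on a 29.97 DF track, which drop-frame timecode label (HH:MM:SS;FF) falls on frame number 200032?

01:51:14;12

Ten DF minutes hold 17982 frames, so frame 200032 lies in block 11 (frames 197802–215783) with 2230 frames into that block.
The block's first minute is 1800 frames and the rest 1798 each; 2230 frames reaches minute 1, so 11 × 18 + 1 × 2 = 200 labels have been skipped so far.
Adding those back, label number 200032 + 200 = 200232 at 30 labels/s is 6674 s + 12 f = 1 h 51 min 14 s frame 12, i.e. 01:51:14;12.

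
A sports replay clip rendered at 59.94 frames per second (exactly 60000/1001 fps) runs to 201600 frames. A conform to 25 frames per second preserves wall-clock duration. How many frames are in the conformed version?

84084 frames

Target frames = source frames × (target rate / source rate) = 201600 × (25)/(60000/1001) = 201600 × 1001/2400 = 84084.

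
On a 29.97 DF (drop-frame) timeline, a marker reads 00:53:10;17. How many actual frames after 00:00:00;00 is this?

95621

Complete 10-minute blocks: 5, each 17982 frames → 89910.
Remaining 3 whole minutes in the current block: 1800 + 2 × 1798 = 5396 frames.
Within the current minute: 10 × 30 + 17 − 2 = 315 (labels ;00/;01 skipped at this minute). Total = 89910 + 5396 + 315 = 95621.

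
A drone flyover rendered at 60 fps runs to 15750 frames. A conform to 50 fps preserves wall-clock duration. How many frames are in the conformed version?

13125 frames

Target frames = source frames × (target rate / source rate) = 15750 × (50)/(60) = 15750 × 5/6 = 13125.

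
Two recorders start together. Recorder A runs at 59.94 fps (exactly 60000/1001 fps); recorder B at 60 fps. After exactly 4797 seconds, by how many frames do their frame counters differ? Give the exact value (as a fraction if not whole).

A emits 60000/1001 × 4797 = 22140000/77 frames; B emits 60 × 4797 = 287820.
Difference = 22140/77 frames (≈ 287.5325); B is ahead of A.

22140/77 frames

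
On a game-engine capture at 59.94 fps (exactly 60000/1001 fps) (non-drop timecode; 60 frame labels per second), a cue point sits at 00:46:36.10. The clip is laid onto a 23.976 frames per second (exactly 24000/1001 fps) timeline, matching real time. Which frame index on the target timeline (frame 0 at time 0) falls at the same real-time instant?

Source frame index: (0×3600 + 46×60 + 36) × 60 + 10 = 167770.
Real time: 167770 / (60000/1001) = 16793777/6000 s.
Target frame: (16793777/6000) × (24000/1001) = 67108.

frame 67108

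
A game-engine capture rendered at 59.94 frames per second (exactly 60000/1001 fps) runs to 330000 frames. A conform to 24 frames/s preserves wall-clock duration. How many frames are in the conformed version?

Target frames = source frames × (target rate / source rate) = 330000 × (24)/(60000/1001) = 330000 × 1001/2500 = 132132.

132132 frames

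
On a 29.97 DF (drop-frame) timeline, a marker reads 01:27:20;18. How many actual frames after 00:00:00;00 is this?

As if non-drop at 30 labels/s: (1 × 3600 + 27 × 60 + 20) × 30 + 18 = 157218.
Minute boundaries passed: 87; those not divisible by 10: 87 − 8 = 79; dropped labels = 2 × 79 = 158.
Actual frame index = 157218 − 158 = 157060.

157060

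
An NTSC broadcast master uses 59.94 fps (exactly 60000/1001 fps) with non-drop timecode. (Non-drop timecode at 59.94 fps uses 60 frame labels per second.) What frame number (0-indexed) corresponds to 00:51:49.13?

frame 186553

Total seconds to the label: (0 × 3600 + 51 × 60 + 49) = 3109.
Frame index = 3109 × 60 + 13 = 186553.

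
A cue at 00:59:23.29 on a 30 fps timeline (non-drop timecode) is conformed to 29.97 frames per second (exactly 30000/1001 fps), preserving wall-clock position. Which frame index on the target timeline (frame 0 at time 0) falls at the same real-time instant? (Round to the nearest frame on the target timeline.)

frame 106812

Source frame index: (0×3600 + 59×60 + 23) × 30 + 29 = 106919.
Real time: 106919 / (30) = 106919/30 s.
Target frame: (106919/30) × (30000/1001) = 106919000/1001 ≈ 106812.188 → 106812.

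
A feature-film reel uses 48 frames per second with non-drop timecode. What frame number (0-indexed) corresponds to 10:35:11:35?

Total seconds to the label: (10 × 3600 + 35 × 60 + 11) = 38111.
Frame index = 38111 × 48 + 35 = 1829363.

frame 1829363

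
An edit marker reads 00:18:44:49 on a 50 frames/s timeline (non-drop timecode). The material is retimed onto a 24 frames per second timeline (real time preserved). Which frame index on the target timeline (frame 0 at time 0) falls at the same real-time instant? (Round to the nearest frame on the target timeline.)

frame 27000

Source frame index: (0×3600 + 18×60 + 44) × 50 + 49 = 56249.
Real time: 56249 / (50) = 56249/50 s.
Target frame: (56249/50) × (24) = 674988/25 ≈ 26999.520 → 27000.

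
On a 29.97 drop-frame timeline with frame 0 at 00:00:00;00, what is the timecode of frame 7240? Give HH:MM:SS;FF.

Each 10-minute DF block holds 10 × 60 × 30 − 9 × 2 = 17982 frames. 7240 ÷ 17982 → 0 full blocks, remainder 7240.
Within the partial block the first minute is 1800 frames and each further minute 1798, so 4 further minute boundaries passed. Total skipped labels = 18 × 0 + 2 × 4 = 8.
Non-drop label index = 7240 + 8 = 7248; at 30 labels/s that is 00:04:01:18, i.e. DF 00:04:01;18.

00:04:01;18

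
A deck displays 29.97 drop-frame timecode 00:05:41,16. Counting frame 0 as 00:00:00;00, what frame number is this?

10236

Complete 10-minute blocks: 0, each 17982 frames → 0.
Remaining 5 whole minutes in the current block: 1800 + 4 × 1798 = 8992 frames.
Within the current minute: 41 × 30 + 16 − 2 = 1244 (labels ;00/;01 skipped at this minute). Total = 0 + 8992 + 1244 = 10236.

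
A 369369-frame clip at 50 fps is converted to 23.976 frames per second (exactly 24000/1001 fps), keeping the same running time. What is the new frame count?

177120 frames

Target frames = source frames × (target rate / source rate) = 369369 × (24000/1001)/(50) = 369369 × 480/1001 = 177120.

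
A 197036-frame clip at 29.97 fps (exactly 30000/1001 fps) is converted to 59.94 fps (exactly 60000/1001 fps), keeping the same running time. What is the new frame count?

Target frames = source frames × (target rate / source rate) = 197036 × (60000/1001)/(30000/1001) = 197036 × 2 = 394072.

394072 frames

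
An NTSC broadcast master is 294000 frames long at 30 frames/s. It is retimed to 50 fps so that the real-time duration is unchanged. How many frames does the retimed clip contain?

490000 frames

Target frames = source frames × (target rate / source rate) = 294000 × (50)/(30) = 294000 × 5/3 = 490000.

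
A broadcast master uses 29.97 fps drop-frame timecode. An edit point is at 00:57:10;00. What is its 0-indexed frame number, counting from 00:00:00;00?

Complete 10-minute blocks: 5, each 17982 frames → 89910.
Remaining 7 whole minutes in the current block: 1800 + 6 × 1798 = 12588 frames.
Within the current minute: 10 × 30 + 0 − 2 = 298 (labels ;00/;01 skipped at this minute). Total = 89910 + 12588 + 298 = 102796.

102796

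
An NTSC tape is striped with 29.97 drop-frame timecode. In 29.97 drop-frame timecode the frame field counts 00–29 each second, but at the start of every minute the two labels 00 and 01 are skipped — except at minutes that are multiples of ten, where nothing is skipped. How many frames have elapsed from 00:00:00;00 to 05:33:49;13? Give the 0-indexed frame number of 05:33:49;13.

600283

Complete 10-minute blocks: 33, each 17982 frames → 593406.
Remaining 3 whole minutes in the current block: 1800 + 2 × 1798 = 5396 frames.
Within the current minute: 49 × 30 + 13 − 2 = 1481 (labels ;00/;01 skipped at this minute). Total = 593406 + 5396 + 1481 = 600283.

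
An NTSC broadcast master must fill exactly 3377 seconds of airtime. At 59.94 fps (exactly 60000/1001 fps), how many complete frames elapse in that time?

202417 frames

Frames = 3377 × 60000/1001 = 18420000/91 ≈ 202417.5824.
Complete frames: 202417.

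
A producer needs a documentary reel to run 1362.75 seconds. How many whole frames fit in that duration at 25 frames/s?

34068 frames

Frames = 1362.75 × 25 = 136275/4 ≈ 34068.7500.
Complete frames: 34068.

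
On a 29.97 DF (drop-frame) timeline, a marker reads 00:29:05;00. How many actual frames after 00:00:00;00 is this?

As if non-drop at 30 labels/s: (0 × 3600 + 29 × 60 + 5) × 30 + 0 = 52350.
Minute boundaries passed: 29; those not divisible by 10: 29 − 2 = 27; dropped labels = 2 × 27 = 54.
Actual frame index = 52350 − 54 = 52296.

52296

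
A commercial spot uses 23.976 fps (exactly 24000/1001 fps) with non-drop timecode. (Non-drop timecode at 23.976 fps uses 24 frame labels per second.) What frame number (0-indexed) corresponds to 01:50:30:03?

Total seconds to the label: (1 × 3600 + 50 × 60 + 30) = 6630.
Frame index = 6630 × 24 + 3 = 159123.

frame 159123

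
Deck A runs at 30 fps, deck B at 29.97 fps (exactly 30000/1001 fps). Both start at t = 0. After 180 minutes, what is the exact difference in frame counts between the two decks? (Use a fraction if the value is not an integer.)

180 min = 10800 s.
A emits 30 × 10800 = 324000 frames; B emits 30000/1001 × 10800 = 324000000/1001.
Difference = 324000/1001 frames (≈ 323.6763); B is behind A.

324000/1001 frames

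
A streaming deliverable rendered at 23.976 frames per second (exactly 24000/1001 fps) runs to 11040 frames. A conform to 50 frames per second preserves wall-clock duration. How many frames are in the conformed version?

Target frames = source frames × (target rate / source rate) = 11040 × (50)/(24000/1001) = 11040 × 1001/480 = 23023.

23023 frames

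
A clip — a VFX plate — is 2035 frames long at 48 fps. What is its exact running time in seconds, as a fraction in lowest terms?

Running time = 2035 ÷ (48) = 2035 × 1/48 = 2035/48 s.

2035/48 seconds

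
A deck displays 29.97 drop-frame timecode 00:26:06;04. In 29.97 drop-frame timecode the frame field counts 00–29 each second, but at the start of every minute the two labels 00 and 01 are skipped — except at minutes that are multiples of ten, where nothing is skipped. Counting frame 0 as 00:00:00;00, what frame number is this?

Complete 10-minute blocks: 2, each 17982 frames → 35964.
Remaining 6 whole minutes in the current block: 1800 + 5 × 1798 = 10790 frames.
Within the current minute: 6 × 30 + 4 − 2 = 182 (labels ;00/;01 skipped at this minute). Total = 35964 + 10790 + 182 = 46936.

46936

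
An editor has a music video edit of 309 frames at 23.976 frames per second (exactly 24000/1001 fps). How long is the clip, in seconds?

Running time = 309 / (24000/1001) = 12.887875 s.

12.887875 seconds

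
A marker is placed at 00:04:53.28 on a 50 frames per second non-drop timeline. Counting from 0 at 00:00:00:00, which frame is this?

Total seconds to the label: (0 × 3600 + 4 × 60 + 53) = 293.
Frame index = 293 × 50 + 28 = 14678.

frame 14678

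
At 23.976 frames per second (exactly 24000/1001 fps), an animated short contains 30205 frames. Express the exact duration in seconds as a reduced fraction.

Running time = 30205 ÷ (24000/1001) = 30205 × 1001/24000 = 6047041/4800 s.

6047041/4800 seconds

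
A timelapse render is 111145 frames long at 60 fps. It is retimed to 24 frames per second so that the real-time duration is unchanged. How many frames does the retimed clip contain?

44458 frames

Target frames = source frames × (target rate / source rate) = 111145 × (24)/(60) = 111145 × 2/5 = 44458.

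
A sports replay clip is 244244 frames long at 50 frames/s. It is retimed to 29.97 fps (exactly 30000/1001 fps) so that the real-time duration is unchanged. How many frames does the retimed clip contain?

Target frames = source frames × (target rate / source rate) = 244244 × (30000/1001)/(50) = 244244 × 600/1001 = 146400.

146400 frames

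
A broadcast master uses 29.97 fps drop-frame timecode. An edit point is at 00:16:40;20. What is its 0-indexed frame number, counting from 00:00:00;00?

As if non-drop at 30 labels/s: (0 × 3600 + 16 × 60 + 40) × 30 + 20 = 30020.
Minute boundaries passed: 16; those not divisible by 10: 16 − 1 = 15; dropped labels = 2 × 15 = 30.
Actual frame index = 30020 − 30 = 29990.

29990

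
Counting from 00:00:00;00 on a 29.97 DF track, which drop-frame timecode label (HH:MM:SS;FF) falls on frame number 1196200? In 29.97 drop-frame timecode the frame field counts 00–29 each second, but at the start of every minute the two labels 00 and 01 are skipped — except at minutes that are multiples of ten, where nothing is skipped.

Ten DF minutes hold 17982 frames, so frame 1196200 lies in block 66 (frames 1186812–1204793) with 9388 frames into that block.
The block's first minute is 1800 frames and the rest 1798 each; 9388 frames reaches minute 5, so 66 × 18 + 5 × 2 = 1198 labels have been skipped so far.
Adding those back, label number 1196200 + 1198 = 1197398 at 30 labels/s is 39913 s + 8 f = 11 h 5 min 13 s frame 8, i.e. 11:05:13;08.

11:05:13;08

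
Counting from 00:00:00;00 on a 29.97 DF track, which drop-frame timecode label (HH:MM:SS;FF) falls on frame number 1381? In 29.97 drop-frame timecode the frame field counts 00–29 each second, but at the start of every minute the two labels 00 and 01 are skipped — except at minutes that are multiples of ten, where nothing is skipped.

Each 10-minute DF block holds 10 × 60 × 30 − 9 × 2 = 17982 frames. 1381 ÷ 17982 → 0 full blocks, remainder 1381.
Within the partial block the first minute is 1800 frames and each further minute 1798, so 0 further minute boundaries passed. Total skipped labels = 18 × 0 + 2 × 0 = 0.
Non-drop label index = 1381 + 0 = 1381; at 30 labels/s that is 00:00:46:01, i.e. DF 00:00:46;01.

00:00:46;01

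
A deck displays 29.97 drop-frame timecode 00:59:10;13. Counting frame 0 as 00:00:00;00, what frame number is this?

106405

As if non-drop at 30 labels/s: (0 × 3600 + 59 × 60 + 10) × 30 + 13 = 106513.
Minute boundaries passed: 59; those not divisible by 10: 59 − 5 = 54; dropped labels = 2 × 54 = 108.
Actual frame index = 106513 − 108 = 106405.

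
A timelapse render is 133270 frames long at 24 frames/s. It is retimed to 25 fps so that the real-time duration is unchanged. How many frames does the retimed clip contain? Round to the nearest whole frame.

Frames at target rate = 133270 × (25) / (24) = 1665875/12 ≈ 138822.917.
Nearest whole frame: 138823.

138823 frames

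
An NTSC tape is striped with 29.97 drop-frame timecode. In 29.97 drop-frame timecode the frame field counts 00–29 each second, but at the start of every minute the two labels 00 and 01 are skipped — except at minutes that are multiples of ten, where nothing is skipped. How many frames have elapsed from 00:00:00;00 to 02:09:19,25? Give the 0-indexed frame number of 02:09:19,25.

232561

As if non-drop at 30 labels/s: (2 × 3600 + 9 × 60 + 19) × 30 + 25 = 232795.
Minute boundaries passed: 129; those not divisible by 10: 129 − 12 = 117; dropped labels = 2 × 117 = 234.
Actual frame index = 232795 − 234 = 232561.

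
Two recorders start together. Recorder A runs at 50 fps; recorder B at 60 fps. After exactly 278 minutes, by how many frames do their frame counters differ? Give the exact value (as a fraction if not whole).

278 min = 16680 s.
A emits 50 × 16680 = 834000 frames; B emits 60 × 16680 = 1000800.
Difference = 166800 frames; B is ahead of A.

166800 frames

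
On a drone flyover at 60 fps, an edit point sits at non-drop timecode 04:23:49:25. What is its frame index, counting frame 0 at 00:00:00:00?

949765

Total seconds to the label: (4 × 3600 + 23 × 60 + 49) = 15829.
Frame index = 15829 × 60 + 25 = 949765.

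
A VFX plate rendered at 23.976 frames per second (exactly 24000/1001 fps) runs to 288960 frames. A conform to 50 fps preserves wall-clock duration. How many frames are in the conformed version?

602602 frames

Target frames = source frames × (target rate / source rate) = 288960 × (50)/(24000/1001) = 288960 × 1001/480 = 602602.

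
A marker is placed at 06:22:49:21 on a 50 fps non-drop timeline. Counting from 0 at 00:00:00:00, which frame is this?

Total seconds to the label: (6 × 3600 + 22 × 60 + 49) = 22969.
Frame index = 22969 × 50 + 21 = 1148471.

1148471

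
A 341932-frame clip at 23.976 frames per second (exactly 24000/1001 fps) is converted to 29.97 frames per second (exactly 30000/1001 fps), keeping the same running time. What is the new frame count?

Target frames = source frames × (target rate / source rate) = 341932 × (30000/1001)/(24000/1001) = 341932 × 5/4 = 427415.

427415 frames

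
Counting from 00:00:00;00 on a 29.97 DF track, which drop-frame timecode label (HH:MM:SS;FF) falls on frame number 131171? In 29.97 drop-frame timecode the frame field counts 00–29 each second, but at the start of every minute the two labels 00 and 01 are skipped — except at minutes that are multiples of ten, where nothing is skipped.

Ten DF minutes hold 17982 frames, so frame 131171 lies in block 7 (frames 125874–143855) with 5297 frames into that block.
The block's first minute is 1800 frames and the rest 1798 each; 5297 frames reaches minute 2, so 7 × 18 + 2 × 2 = 130 labels have been skipped so far.
Adding those back, label number 131171 + 130 = 131301 at 30 labels/s is 4376 s + 21 f = 1 h 12 min 56 s frame 21, i.e. 01:12:56;21.

01:12:56;21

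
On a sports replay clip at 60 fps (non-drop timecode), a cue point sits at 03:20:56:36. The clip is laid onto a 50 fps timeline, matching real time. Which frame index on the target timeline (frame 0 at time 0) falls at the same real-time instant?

Source frame index: (3×3600 + 20×60 + 56) × 60 + 36 = 723396.
Real time: 723396 / (60) = 60283/5 s.
Target frame: (60283/5) × (50) = 602830.

frame 602830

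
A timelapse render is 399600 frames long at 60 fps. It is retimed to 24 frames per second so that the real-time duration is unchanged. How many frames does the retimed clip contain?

159840 frames

Target frames = source frames × (target rate / source rate) = 399600 × (24)/(60) = 399600 × 2/5 = 159840.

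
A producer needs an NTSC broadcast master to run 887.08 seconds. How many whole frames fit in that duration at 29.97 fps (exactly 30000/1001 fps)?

26585 frames

Frames = 887.08 × 30000/1001 = 26612400/1001 ≈ 26585.8142.
Complete frames: 26585.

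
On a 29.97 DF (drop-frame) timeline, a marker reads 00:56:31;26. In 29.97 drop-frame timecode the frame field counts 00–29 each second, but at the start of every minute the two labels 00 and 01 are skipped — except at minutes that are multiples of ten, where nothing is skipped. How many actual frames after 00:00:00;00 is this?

101654

As if non-drop at 30 labels/s: (0 × 3600 + 56 × 60 + 31) × 30 + 26 = 101756.
Minute boundaries passed: 56; those not divisible by 10: 56 − 5 = 51; dropped labels = 2 × 51 = 102.
Actual frame index = 101756 − 102 = 101654.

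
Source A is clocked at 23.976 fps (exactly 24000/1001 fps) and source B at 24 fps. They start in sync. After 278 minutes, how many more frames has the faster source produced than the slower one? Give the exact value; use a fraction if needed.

400320/1001 frames

278 min = 16680 s.
A emits 24000/1001 × 16680 = 400320000/1001 frames; B emits 24 × 16680 = 400320.
Difference = 400320/1001 frames (≈ 399.9201); B is ahead of A.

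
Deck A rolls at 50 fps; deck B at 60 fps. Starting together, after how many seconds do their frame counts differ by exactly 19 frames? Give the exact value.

1.9 seconds

The gap grows by |60 − 50| = 10 frames per second.
Time for a 19-frame gap: 19 ÷ (10) = 1.9 s.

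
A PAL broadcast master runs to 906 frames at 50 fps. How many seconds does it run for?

Running time = 906 / (50) = 18.12 s.

18.12 seconds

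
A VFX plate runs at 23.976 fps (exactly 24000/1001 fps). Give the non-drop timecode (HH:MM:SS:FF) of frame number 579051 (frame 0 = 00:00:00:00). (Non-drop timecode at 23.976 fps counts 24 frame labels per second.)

06:42:07:03

579051 ÷ 24 = 24127 full seconds, remainder 3 frames.
24127 s = 6 h 42 min 7 s.
Timecode: 06:42:07:03.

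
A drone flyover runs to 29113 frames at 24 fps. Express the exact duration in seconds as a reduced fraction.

Running time = 29113 ÷ (24) = 29113 × 1/24 = 29113/24 s.

29113/24 seconds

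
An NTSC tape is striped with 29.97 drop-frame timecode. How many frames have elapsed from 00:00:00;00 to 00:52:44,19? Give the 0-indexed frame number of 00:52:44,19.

94845

As if non-drop at 30 labels/s: (0 × 3600 + 52 × 60 + 44) × 30 + 19 = 94939.
Minute boundaries passed: 52; those not divisible by 10: 52 − 5 = 47; dropped labels = 2 × 47 = 94.
Actual frame index = 94939 − 94 = 94845.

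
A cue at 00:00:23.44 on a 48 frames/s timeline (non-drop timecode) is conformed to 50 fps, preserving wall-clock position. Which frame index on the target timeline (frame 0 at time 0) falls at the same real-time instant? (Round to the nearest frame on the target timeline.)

Source frame index: (0×3600 + 0×60 + 23) × 48 + 44 = 1148.
Real time: 1148 / (48) = 287/12 s.
Target frame: (287/12) × (50) = 7175/6 ≈ 1195.833 → 1196.

frame 1196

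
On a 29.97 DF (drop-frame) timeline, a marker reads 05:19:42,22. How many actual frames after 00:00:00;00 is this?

574906

As if non-drop at 30 labels/s: (5 × 3600 + 19 × 60 + 42) × 30 + 22 = 575482.
Minute boundaries passed: 319; those not divisible by 10: 319 − 31 = 288; dropped labels = 2 × 288 = 576.
Actual frame index = 575482 − 576 = 574906.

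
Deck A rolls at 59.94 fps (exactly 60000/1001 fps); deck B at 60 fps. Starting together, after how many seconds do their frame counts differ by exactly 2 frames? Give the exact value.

The gap grows by |60 − 60000/1001| = 60/1001 frames per second.
Time for a 2-frame gap: 2 ÷ (60/1001) = 1001/30 s.

1001/30 seconds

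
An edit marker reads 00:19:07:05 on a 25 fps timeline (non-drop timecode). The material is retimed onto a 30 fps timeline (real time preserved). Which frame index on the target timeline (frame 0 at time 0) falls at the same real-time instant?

Source frame index: (0×3600 + 19×60 + 7) × 25 + 5 = 28680.
Real time: 28680 / (25) = 5736/5 s.
Target frame: (5736/5) × (30) = 34416.

frame 34416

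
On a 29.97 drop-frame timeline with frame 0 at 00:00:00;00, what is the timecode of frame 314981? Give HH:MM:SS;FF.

Ten DF minutes hold 17982 frames, so frame 314981 lies in block 17 (frames 305694–323675) with 9287 frames into that block.
The block's first minute is 1800 frames and the rest 1798 each; 9287 frames reaches minute 5, so 17 × 18 + 5 × 2 = 316 labels have been skipped so far.
Adding those back, label number 314981 + 316 = 315297 at 30 labels/s is 10509 s + 27 f = 2 h 55 min 9 s frame 27, i.e. 02:55:09;27.

02:55:09;27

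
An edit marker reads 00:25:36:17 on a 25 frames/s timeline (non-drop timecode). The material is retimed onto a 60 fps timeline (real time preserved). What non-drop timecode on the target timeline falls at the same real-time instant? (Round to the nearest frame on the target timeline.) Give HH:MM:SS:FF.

Source frame index: (0×3600 + 25×60 + 36) × 25 + 17 = 38417.
Real time: 38417 / (25) = 38417/25 s.
Target frame: (38417/25) × (60) = 461004/5 ≈ 92200.800 → 92201.
At 60 labels/s: frame 92201 → 00:25:36:41.

00:25:36:41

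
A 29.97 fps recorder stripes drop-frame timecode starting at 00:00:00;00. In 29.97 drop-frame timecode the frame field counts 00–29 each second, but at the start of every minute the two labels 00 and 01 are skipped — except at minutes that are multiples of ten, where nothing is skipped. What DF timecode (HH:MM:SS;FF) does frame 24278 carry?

00:13:30;02

Ten DF minutes hold 17982 frames, so frame 24278 lies in block 1 (frames 17982–35963) with 6296 frames into that block.
The block's first minute is 1800 frames and the rest 1798 each; 6296 frames reaches minute 3, so 1 × 18 + 3 × 2 = 24 labels have been skipped so far.
Adding those back, label number 24278 + 24 = 24302 at 30 labels/s is 810 s + 2 f = 0 h 13 min 30 s frame 2, i.e. 00:13:30;02.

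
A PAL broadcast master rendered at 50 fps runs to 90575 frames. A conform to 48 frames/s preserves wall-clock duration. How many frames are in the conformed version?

86952 frames

Target frames = source frames × (target rate / source rate) = 90575 × (48)/(50) = 90575 × 24/25 = 86952.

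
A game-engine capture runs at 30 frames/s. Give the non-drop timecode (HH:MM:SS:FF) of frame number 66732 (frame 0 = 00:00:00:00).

66732 ÷ 30 = 2224 full seconds, remainder 12 frames.
2224 s = 0 h 37 min 4 s.
Timecode: 00:37:04:12.

00:37:04:12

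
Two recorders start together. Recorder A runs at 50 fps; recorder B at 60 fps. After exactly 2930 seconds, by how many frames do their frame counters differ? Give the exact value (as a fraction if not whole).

29300 frames

A emits 50 × 2930 = 146500 frames; B emits 60 × 2930 = 175800.
Difference = 29300 frames; B is ahead of A.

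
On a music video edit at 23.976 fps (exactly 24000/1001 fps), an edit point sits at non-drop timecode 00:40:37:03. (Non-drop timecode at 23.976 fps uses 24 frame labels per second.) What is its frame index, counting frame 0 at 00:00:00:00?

Total seconds to the label: (0 × 3600 + 40 × 60 + 37) = 2437.
Frame index = 2437 × 24 + 3 = 58491.

58491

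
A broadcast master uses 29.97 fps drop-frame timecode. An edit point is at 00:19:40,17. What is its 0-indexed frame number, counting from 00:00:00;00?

Complete 10-minute blocks: 1, each 17982 frames → 17982.
Remaining 9 whole minutes in the current block: 1800 + 8 × 1798 = 16184 frames.
Within the current minute: 40 × 30 + 17 − 2 = 1215 (labels ;00/;01 skipped at this minute). Total = 17982 + 16184 + 1215 = 35381.

35381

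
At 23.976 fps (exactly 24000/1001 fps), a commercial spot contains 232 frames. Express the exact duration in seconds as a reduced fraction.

29029/3000 seconds

Running time = 232 ÷ (24000/1001) = 232 × 1001/24000 = 29029/3000 s.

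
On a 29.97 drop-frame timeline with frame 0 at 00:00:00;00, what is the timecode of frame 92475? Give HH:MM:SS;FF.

00:51:25;17

Each 10-minute DF block holds 10 × 60 × 30 − 9 × 2 = 17982 frames. 92475 ÷ 17982 → 5 full blocks, remainder 2565.
Within the partial block the first minute is 1800 frames and each further minute 1798, so 1 further minute boundary passed. Total skipped labels = 18 × 5 + 2 × 1 = 92.
Non-drop label index = 92475 + 92 = 92567; at 30 labels/s that is 00:51:25:17, i.e. DF 00:51:25;17.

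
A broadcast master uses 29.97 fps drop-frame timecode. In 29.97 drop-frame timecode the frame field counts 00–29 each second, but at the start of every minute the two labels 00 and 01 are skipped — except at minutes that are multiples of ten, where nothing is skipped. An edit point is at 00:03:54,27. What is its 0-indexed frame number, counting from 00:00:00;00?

As if non-drop at 30 labels/s: (0 × 3600 + 3 × 60 + 54) × 30 + 27 = 7047.
Minute boundaries passed: 3; those not divisible by 10: 3 − 0 = 3; dropped labels = 2 × 3 = 6.
Actual frame index = 7047 − 6 = 7041.

7041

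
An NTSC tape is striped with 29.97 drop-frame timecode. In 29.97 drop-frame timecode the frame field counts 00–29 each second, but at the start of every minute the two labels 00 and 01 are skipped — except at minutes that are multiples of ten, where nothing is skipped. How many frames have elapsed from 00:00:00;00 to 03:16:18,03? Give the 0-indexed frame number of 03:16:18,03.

352989

Complete 10-minute blocks: 19, each 17982 frames → 341658.
Remaining 6 whole minutes in the current block: 1800 + 5 × 1798 = 10790 frames.
Within the current minute: 18 × 30 + 3 − 2 = 541 (labels ;00/;01 skipped at this minute). Total = 341658 + 10790 + 541 = 352989.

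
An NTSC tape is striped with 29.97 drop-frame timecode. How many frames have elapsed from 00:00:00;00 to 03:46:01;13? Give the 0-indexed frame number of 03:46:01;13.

As if non-drop at 30 labels/s: (3 × 3600 + 46 × 60 + 1) × 30 + 13 = 406843.
Minute boundaries passed: 226; those not divisible by 10: 226 − 22 = 204; dropped labels = 2 × 204 = 408.
Actual frame index = 406843 − 408 = 406435.

406435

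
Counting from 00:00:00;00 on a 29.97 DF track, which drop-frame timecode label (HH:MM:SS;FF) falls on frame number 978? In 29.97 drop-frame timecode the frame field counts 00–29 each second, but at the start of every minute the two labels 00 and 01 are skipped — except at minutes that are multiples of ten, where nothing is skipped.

00:00:32;18

Ten DF minutes hold 17982 frames, so frame 978 lies in block 0 (frames 0–17981) with 978 frames into that block.
The block's first minute is 1800 frames and the rest 1798 each; 978 frames reaches minute 0, so 0 × 18 + 0 × 2 = 0 labels have been skipped so far.
Adding those back, label number 978 + 0 = 978 at 30 labels/s is 32 s + 18 f = 0 h 0 min 32 s frame 18, i.e. 00:00:32;18.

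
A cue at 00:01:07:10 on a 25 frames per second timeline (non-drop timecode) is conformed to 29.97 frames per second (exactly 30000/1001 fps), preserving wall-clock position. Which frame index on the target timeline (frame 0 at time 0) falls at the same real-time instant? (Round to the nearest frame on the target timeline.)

frame 2020

Source frame index: (0×3600 + 1×60 + 7) × 25 + 10 = 1685.
Real time: 1685 / (25) = 337/5 s.
Target frame: (337/5) × (30000/1001) = 2022000/1001 ≈ 2019.980 → 2020.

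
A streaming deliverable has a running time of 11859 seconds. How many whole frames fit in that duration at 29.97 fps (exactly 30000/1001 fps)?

Frames = 11859 × 30000/1001 = 355770000/1001 ≈ 355414.5854.
Complete frames: 355414.

355414 frames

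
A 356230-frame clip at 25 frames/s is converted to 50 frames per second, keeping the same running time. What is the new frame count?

712460 frames

Frames at target rate = 356230 × (50) / (25) = 712460.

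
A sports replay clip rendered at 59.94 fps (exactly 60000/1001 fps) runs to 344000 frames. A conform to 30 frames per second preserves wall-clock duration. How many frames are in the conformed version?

172172 frames

Target frames = source frames × (target rate / source rate) = 344000 × (30)/(60000/1001) = 344000 × 1001/2000 = 172172.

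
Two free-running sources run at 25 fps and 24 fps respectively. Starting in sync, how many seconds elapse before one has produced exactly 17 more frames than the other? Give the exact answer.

17 seconds

The gap grows by |24 − 25| = 1 frame per second.
Time for a 17-frame gap: 17 ÷ (1) = 17 s.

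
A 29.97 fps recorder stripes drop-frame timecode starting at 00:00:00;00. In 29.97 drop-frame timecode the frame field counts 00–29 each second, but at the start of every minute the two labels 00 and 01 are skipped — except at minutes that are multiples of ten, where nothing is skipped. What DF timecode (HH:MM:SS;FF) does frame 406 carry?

00:00:13;16

Ten DF minutes hold 17982 frames, so frame 406 lies in block 0 (frames 0–17981) with 406 frames into that block.
The block's first minute is 1800 frames and the rest 1798 each; 406 frames reaches minute 0, so 0 × 18 + 0 × 2 = 0 labels have been skipped so far.
Adding those back, label number 406 + 0 = 406 at 30 labels/s is 13 s + 16 f = 0 h 0 min 13 s frame 16, i.e. 00:00:13;16.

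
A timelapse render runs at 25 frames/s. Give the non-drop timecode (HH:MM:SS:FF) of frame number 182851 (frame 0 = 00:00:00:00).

182851 ÷ 25 = 7314 full seconds, remainder 1 frame.
7314 s = 2 h 1 min 54 s.
Timecode: 02:01:54:01.

02:01:54:01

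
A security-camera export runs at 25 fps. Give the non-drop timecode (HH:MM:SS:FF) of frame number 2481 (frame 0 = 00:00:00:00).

00:01:39:06

2481 ÷ 25 = 99 full seconds, remainder 6 frames.
99 s = 0 h 1 min 39 s.
Timecode: 00:01:39:06.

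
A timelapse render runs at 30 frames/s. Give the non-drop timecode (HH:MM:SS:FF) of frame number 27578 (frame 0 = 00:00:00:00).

00:15:19:08

27578 ÷ 30 = 919 full seconds, remainder 8 frames.
919 s = 0 h 15 min 19 s.
Timecode: 00:15:19:08.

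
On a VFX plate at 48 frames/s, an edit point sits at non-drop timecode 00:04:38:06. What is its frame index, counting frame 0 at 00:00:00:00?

13350

Total seconds to the label: (0 × 3600 + 4 × 60 + 38) = 278.
Frame index = 278 × 48 + 6 = 13350.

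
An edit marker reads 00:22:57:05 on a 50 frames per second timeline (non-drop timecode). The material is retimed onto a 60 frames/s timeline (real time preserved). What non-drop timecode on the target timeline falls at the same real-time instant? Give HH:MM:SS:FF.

00:22:57:06

Source frame index: (0×3600 + 22×60 + 57) × 50 + 5 = 68855.
Real time: 68855 / (50) = 13771/10 s.
Target frame: (13771/10) × (60) = 82626.
At 60 labels/s: frame 82626 → 00:22:57:06.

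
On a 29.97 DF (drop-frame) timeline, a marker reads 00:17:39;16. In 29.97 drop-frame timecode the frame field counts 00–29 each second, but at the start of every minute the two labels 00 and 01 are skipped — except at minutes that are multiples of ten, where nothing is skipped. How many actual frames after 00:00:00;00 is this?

31754

As if non-drop at 30 labels/s: (0 × 3600 + 17 × 60 + 39) × 30 + 16 = 31786.
Minute boundaries passed: 17; those not divisible by 10: 17 − 1 = 16; dropped labels = 2 × 16 = 32.
Actual frame index = 31786 − 32 = 31754.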